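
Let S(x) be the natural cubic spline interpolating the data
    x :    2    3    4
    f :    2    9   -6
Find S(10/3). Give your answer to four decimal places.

6.0370

Put m_i = S'' at the i-th knot. Here h = (1, 1) and Δ = (7, -15), so the interior equations h_(i-1)·m_(i-1) + 2(h_(i-1)+h_i)·m_i + h_i·m_(i+1) = 6(Δ_i − Δ_(i-1)) read
  1·m_0 + 4·m_1 + 1·m_2 = 6(Δ_1 - Δ_0) = -132
Natural end conditions: m_0 = m_2 = 0.
Solving: m_0 = 0, m_1 = -33, m_2 = 0.
On [3, 4], S(x) = 9 - 4·(x - 3) - 33/2·(x - 3)² + 11/2·(x - 3)³.
With (x - 3) = 1/3: S(10/3) = 163/27.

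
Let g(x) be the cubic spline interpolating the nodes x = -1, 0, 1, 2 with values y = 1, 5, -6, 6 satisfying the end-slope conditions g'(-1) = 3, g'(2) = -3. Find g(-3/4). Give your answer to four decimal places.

2.3656

With M_i denoting the second derivative at x_i, h_i = 1, 1, 1, and Δ_i = (y_(i+1) − y_i)/h_i = 4, -11, 12:
  1·M_0 + 4·M_1 + 1·M_2 = 6(Δ_1 - Δ_0) = -90
  1·M_1 + 4·M_2 + 1·M_3 = 6(Δ_2 - Δ_1) = 138
Clamped end conditions give two more equations: 2h_0·M_0 + h_0·M_1 = 6(Δ_0 - g'(-1)) = 6 and h_2·M_2 + 2h_2·M_3 = 6(g'(2) - Δ_2) = -90.
Hence M_0 = 128/5, M_1 = -226/5, M_2 = 326/5, M_3 = -388/5.
On [-1, 0], g(x) = 1 + 3·(x + 1) + 64/5·(x + 1)² - 59/5·(x + 1)³.
With (x + 1) = 1/4: g(-3/4) = 757/320.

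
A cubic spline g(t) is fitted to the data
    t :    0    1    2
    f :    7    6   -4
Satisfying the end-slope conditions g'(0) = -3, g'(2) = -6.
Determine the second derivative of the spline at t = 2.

Let M_i = g''(x_i). Step sizes h_i = 1, 1; slopes of the chords Δ_i = (y_(i+1) - y_i)/h_i = -1, -10.
  1·M_0 + 4·M_1 + 1·M_2 = 6(Δ_1 - Δ_0) = -54
Clamped end conditions give two more equations: 2h_0·M_0 + h_0·M_1 = 6(Δ_0 - g'(0)) = 12 and h_1·M_1 + 2h_1·M_2 = 6(g'(2) - Δ_1) = 24.
Hence M_0 = 18, M_1 = -24, M_2 = 24.

24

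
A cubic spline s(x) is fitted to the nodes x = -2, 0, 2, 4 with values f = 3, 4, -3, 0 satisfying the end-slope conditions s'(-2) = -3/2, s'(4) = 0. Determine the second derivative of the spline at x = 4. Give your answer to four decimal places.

-5.6000

Put m_i = s'' at the i-th knot. Here h = (2, 2, 2) and Δ = (1/2, -7/2, 3/2), so the interior equations h_(i-1)·m_(i-1) + 2(h_(i-1)+h_i)·m_i + h_i·m_(i+1) = 6(Δ_i − Δ_(i-1)) read
  2·m_0 + 8·m_1 + 2·m_2 = 6(Δ_1 - Δ_0) = -24
  2·m_1 + 8·m_2 + 2·m_3 = 6(Δ_2 - Δ_1) = 30
Clamped end conditions give two more equations: 2h_0·m_0 + h_0·m_1 = 6(Δ_0 - s'(-2)) = 12 and h_2·m_2 + 2h_2·m_3 = 6(s'(4) - Δ_2) = -9.
Solving: m_0 = 61/10, m_1 = -31/5, m_2 = 67/10, m_3 = -28/5.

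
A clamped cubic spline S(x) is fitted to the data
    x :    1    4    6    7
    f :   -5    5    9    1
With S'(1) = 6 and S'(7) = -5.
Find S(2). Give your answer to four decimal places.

-0.7232

Let m_i = S''(x_i). Step sizes h_i = 3, 2, 1; slopes of the chords Δ_i = (y_(i+1) - y_i)/h_i = 10/3, 2, -8.
  3·m_0 + 10·m_1 + 2·m_2 = 6(Δ_1 - Δ_0) = -8
  2·m_1 + 6·m_2 + 1·m_3 = 6(Δ_2 - Δ_1) = -60
Clamped end conditions give two more equations: 2h_0·m_0 + h_0·m_1 = 6(Δ_0 - S'(1)) = -16 and h_2·m_2 + 2h_2·m_3 = 6(S'(7) - Δ_2) = 18.
Solving the tridiagonal system: m_0 = -244/57, m_1 = 184/57, m_2 = -782/57, m_3 = 904/57.
On [1, 4], S(x) = -5 + 6·(x - 1) - 122/57·(x - 1)² + 214/513·(x - 1)³.
With (x - 1) = 1: S(2) = -371/513.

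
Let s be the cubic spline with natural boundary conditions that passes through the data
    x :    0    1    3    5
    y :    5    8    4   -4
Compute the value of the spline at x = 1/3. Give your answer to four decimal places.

With M_i denoting the second derivative at x_i, h_i = 1, 2, 2, and Δ_i = (y_(i+1) − y_i)/h_i = 3, -2, -4:
  1·M_0 + 6·M_1 + 2·M_2 = 6(Δ_1 - Δ_0) = -30
  2·M_1 + 8·M_2 + 2·M_3 = 6(Δ_2 - Δ_1) = -12
Natural end conditions: M_0 = M_3 = 0.
Solving the tridiagonal system: M_0 = 0, M_1 = -54/11, M_2 = -3/11, M_3 = 0.
On [0, 1], s(x) = 5 + 42/11·x + 0·x² - 9/11·x³.
With x = 1/3: s(1/3) = 206/33.

6.2424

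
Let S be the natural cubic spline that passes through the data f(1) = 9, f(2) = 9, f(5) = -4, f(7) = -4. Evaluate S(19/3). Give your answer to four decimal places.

-4.7957

Let m_i = S''(x_i). Step sizes h_i = 1, 3, 2; slopes of the chords Δ_i = (y_(i+1) - y_i)/h_i = 0, -13/3, 0.
  1·m_0 + 8·m_1 + 3·m_2 = 6(Δ_1 - Δ_0) = -26
  3·m_1 + 10·m_2 + 2·m_3 = 6(Δ_2 - Δ_1) = 26
Natural end conditions: m_0 = m_3 = 0.
Hence m_0 = 0, m_1 = -338/71, m_2 = 286/71, m_3 = 0.
On [5, 7], S(t) = -4 - 572/213·(t - 5) + 143/71·(t - 5)² - 143/426·(t - 5)³.
With (t - 5) = 4/3: S(19/3) = -27580/5751.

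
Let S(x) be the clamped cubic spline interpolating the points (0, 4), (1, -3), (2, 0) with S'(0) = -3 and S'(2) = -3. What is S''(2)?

Write σ_i for S''(x_i). With h_i = 1, 1 and divided differences Δ_i = -7, 3, the continuity of S' gives the tridiagonal system
  1·σ_0 + 4·σ_1 + 1·σ_2 = 6(Δ_1 - Δ_0) = 60
Clamped end conditions give two more equations: 2h_0·σ_0 + h_0·σ_1 = 6(Δ_0 - S'(0)) = -24 and h_1·σ_1 + 2h_1·σ_2 = 6(S'(2) - Δ_1) = -36.
Forward elimination and back-substitution give σ_0 = -27, σ_1 = 30, σ_2 = -33.

-33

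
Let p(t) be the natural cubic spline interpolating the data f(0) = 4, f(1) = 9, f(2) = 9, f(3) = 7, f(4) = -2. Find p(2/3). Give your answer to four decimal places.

7.8228

Write m_i for p''(x_i). With h_i = 1, 1, 1, 1 and divided differences Δ_i = 5, 0, -2, -9, the continuity of p' gives the tridiagonal system
  1·m_0 + 4·m_1 + 1·m_2 = 6(Δ_1 - Δ_0) = -30
  1·m_1 + 4·m_2 + 1·m_3 = 6(Δ_2 - Δ_1) = -12
  1·m_2 + 4·m_3 + 1·m_4 = 6(Δ_3 - Δ_2) = -42
Natural end conditions: m_0 = m_4 = 0.
Solving: m_0 = 0, m_1 = -111/14, m_2 = 12/7, m_3 = -153/14, m_4 = 0.
On [0, 1], p(t) = 4 + 177/28·t + 0·t² - 37/28·t³.
With t = 2/3: p(2/3) = 2957/378.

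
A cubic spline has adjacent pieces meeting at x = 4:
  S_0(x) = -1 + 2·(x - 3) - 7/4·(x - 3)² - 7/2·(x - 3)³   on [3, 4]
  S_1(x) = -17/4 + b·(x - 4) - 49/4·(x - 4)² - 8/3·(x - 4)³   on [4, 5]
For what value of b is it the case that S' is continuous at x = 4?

S_0'(x) = 2 - 7/2·(x - 3) - 21/2·(x - 3)², so S_0'(4) = -12. On the right, S_1'(4) = b, so b = -12.

-12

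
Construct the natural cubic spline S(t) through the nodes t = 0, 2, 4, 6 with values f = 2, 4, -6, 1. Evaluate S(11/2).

Write m_i for S''(x_i). With h_i = 2, 2, 2 and divided differences Δ_i = 1, -5, 7/2, the continuity of S' gives the tridiagonal system
  2·m_0 + 8·m_1 + 2·m_2 = 6(Δ_1 - Δ_0) = -36
  2·m_1 + 8·m_2 + 2·m_3 = 6(Δ_2 - Δ_1) = 51
Natural end conditions: m_0 = m_3 = 0.
Hence m_0 = 0, m_1 = -13/2, m_2 = 8, m_3 = 0.
On [4, 6], S(t) = -6 - 11/6·(t - 4) + 4·(t - 4)² - 2/3·(t - 4)³.
With (t - 4) = 3/2: S(11/2) = -2.

-2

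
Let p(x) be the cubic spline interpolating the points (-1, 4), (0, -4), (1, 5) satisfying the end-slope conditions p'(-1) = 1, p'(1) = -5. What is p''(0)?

57

With M_i denoting the second derivative at x_i, h_i = 1, 1, and Δ_i = (y_(i+1) − y_i)/h_i = -8, 9:
  1·M_0 + 4·M_1 + 1·M_2 = 6(Δ_1 - Δ_0) = 102
Clamped end conditions give two more equations: 2h_0·M_0 + h_0·M_1 = 6(Δ_0 - p'(-1)) = -54 and h_1·M_1 + 2h_1·M_2 = 6(p'(1) - Δ_1) = -84.
Forward elimination and back-substitution give M_0 = -111/2, M_1 = 57, M_2 = -141/2.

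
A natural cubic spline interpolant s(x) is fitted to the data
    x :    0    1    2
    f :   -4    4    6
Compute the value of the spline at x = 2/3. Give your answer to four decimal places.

With M_i denoting the second derivative at x_i, h_i = 1, 1, and Δ_i = (y_(i+1) − y_i)/h_i = 8, 2:
  1·M_0 + 4·M_1 + 1·M_2 = 6(Δ_1 - Δ_0) = -36
Natural end conditions: M_0 = M_2 = 0.
Solving: M_0 = 0, M_1 = -9, M_2 = 0.
On [0, 1], s(x) = -4 + 19/2·x + 0·x² - 3/2·x³.
With x = 2/3: s(2/3) = 17/9.

1.8889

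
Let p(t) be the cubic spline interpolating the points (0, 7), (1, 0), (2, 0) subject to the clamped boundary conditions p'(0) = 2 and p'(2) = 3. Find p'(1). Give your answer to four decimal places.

-6.5000

Write M_i for p''(x_i). With h_i = 1, 1 and divided differences Δ_i = -7, 0, the continuity of p' gives the tridiagonal system
  1·M_0 + 4·M_1 + 1·M_2 = 6(Δ_1 - Δ_0) = 42
Clamped end conditions give two more equations: 2h_0·M_0 + h_0·M_1 = 6(Δ_0 - p'(0)) = -54 and h_1·M_1 + 2h_1·M_2 = 6(p'(2) - Δ_1) = 18.
Solving the tridiagonal system: M_0 = -37, M_1 = 20, M_2 = -1.
On [1, 2], p'(t) = b_1 + 2c_1·(t - 1) + 3d_1·(t - 1)² with b_1 = Δ_1 - h_1(2M_1 + M_2)/6 = -13/2, c_1 = M_1/2 = 10, d_1 = (M_2 - M_1)/(6h_1) = -7/2. So p'(1) = -13/2.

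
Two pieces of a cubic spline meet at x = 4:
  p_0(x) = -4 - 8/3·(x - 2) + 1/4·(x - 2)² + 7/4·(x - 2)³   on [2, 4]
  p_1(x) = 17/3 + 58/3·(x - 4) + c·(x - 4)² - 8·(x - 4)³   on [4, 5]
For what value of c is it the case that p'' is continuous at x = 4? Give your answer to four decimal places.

10.7500

p_0''(x) = 1/2 + 21/2·(x - 2), so p_0''(4) = 43/2. On the right, p_1''(4) = 2c, so c = 43/4.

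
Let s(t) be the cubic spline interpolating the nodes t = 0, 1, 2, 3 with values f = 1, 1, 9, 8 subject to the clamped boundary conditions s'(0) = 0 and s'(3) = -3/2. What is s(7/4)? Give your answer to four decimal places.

7.3609

Write M_i for s''(x_i). With h_i = 1, 1, 1 and divided differences Δ_i = 0, 8, -1, the continuity of s' gives the tridiagonal system
  1·M_0 + 4·M_1 + 1·M_2 = 6(Δ_1 - Δ_0) = 48
  1·M_1 + 4·M_2 + 1·M_3 = 6(Δ_2 - Δ_1) = -54
Clamped end conditions give two more equations: 2h_0·M_0 + h_0·M_1 = 6(Δ_0 - s'(0)) = 0 and h_2·M_2 + 2h_2·M_3 = 6(s'(3) - Δ_2) = -3.
Hence M_0 = -49/5, M_1 = 98/5, M_2 = -103/5, M_3 = 44/5.
On [1, 2], s(t) = 1 + 49/10·(t - 1) + 49/5·(t - 1)² - 67/10·(t - 1)³.
With (t - 1) = 3/4: s(7/4) = 4711/640.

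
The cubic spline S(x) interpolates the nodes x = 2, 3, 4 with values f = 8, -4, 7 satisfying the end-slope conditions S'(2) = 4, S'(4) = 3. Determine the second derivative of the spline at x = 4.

-59

Write m_i for S''(x_i). With h_i = 1, 1 and divided differences Δ_i = -12, 11, the continuity of S' gives the tridiagonal system
  1·m_0 + 4·m_1 + 1·m_2 = 6(Δ_1 - Δ_0) = 138
Clamped end conditions give two more equations: 2h_0·m_0 + h_0·m_1 = 6(Δ_0 - S'(2)) = -96 and h_1·m_1 + 2h_1·m_2 = 6(S'(4) - Δ_1) = -48.
Forward elimination and back-substitution give m_0 = -83, m_1 = 70, m_2 = -59.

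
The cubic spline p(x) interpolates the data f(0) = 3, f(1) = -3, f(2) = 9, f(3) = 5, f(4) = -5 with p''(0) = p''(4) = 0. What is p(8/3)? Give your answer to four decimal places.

Let M_i = p''(x_i). Step sizes h_i = 1, 1, 1, 1; slopes of the chords Δ_i = (y_(i+1) - y_i)/h_i = -6, 12, -4, -10.
  1·M_0 + 4·M_1 + 1·M_2 = 6(Δ_1 - Δ_0) = 108
  1·M_1 + 4·M_2 + 1·M_3 = 6(Δ_2 - Δ_1) = -96
  1·M_2 + 4·M_3 + 1·M_4 = 6(Δ_3 - Δ_2) = -36
Natural end conditions: M_0 = M_4 = 0.
Solving: M_0 = 0, M_1 = 246/7, M_2 = -228/7, M_3 = -6/7, M_4 = 0.
On [2, 3], p(x) = 9 + 7·(x - 2) - 114/7·(x - 2)² + 37/7·(x - 2)³.
With (x - 2) = 2/3: p(8/3) = 1511/189.

7.9947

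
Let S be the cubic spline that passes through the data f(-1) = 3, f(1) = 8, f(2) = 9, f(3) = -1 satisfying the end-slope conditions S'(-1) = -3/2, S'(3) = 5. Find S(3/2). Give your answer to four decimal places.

Put M_i = S'' at the i-th knot. Here h = (2, 1, 1) and Δ = (5/2, 1, -10), so the interior equations h_(i-1)·M_(i-1) + 2(h_(i-1)+h_i)·M_i + h_i·M_(i+1) = 6(Δ_i − Δ_(i-1)) read
  2·M_0 + 6·M_1 + 1·M_2 = 6(Δ_1 - Δ_0) = -9
  1·M_1 + 4·M_2 + 1·M_3 = 6(Δ_2 - Δ_1) = -66
Clamped end conditions give two more equations: 2h_0·M_0 + h_0·M_1 = 6(Δ_0 - S'(-1)) = 24 and h_2·M_2 + 2h_2·M_3 = 6(S'(3) - Δ_2) = 90.
Hence M_0 = 107/22, M_1 = 25/11, M_2 = -356/11, M_3 = 673/11.
On [1, 2], S(x) = 8 + 62/11·(x - 1) + 25/22·(x - 1)² - 127/22·(x - 1)³.
With (x - 1) = 1/2: S(3/2) = 1827/176.

10.3807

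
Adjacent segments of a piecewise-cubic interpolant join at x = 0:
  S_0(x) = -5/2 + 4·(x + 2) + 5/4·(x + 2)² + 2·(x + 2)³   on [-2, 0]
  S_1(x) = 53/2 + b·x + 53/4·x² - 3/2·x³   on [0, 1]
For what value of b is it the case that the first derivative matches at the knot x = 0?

33

S_0'(x) = 4 + 5/2·(x + 2) + 6·(x + 2)², so S_0'(0) = 33. On the right, S_1'(0) = b, so b = 33.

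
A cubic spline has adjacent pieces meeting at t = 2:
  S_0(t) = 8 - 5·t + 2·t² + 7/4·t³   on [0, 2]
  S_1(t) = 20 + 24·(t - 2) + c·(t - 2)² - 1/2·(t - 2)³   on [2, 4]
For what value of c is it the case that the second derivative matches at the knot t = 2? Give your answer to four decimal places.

12.5000

S_0''(t) = 4 + 21/2·t, so S_0''(2) = 25. On the right, S_1''(2) = 2c, so c = 25/2.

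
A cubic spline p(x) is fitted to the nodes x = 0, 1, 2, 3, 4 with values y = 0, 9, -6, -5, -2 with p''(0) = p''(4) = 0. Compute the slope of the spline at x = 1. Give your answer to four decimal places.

With M_i denoting the second derivative at x_i, h_i = 1, 1, 1, 1, and Δ_i = (y_(i+1) − y_i)/h_i = 9, -15, 1, 3:
  1·M_0 + 4·M_1 + 1·M_2 = 6(Δ_1 - Δ_0) = -144
  1·M_1 + 4·M_2 + 1·M_3 = 6(Δ_2 - Δ_1) = 96
  1·M_2 + 4·M_3 + 1·M_4 = 6(Δ_3 - Δ_2) = 12
Natural end conditions: M_0 = M_4 = 0.
Forward elimination and back-substitution give M_0 = 0, M_1 = -633/14, M_2 = 258/7, M_3 = -87/14, M_4 = 0.
On [1, 2], p'(x) = b_1 + 2c_1·(x - 1) + 3d_1·(x - 1)² with b_1 = Δ_1 - h_1(2M_1 + M_2)/6 = -85/14, c_1 = M_1/2 = -633/28, d_1 = (M_2 - M_1)/(6h_1) = 383/28. So p'(1) = -85/14.

-6.0714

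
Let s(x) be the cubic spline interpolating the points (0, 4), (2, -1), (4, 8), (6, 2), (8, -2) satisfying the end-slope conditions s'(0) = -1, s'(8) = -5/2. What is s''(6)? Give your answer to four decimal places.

Let M_i = s''(x_i). Step sizes h_i = 2, 2, 2, 2; slopes of the chords Δ_i = (y_(i+1) - y_i)/h_i = -5/2, 9/2, -3, -2.
  2·M_0 + 8·M_1 + 2·M_2 = 6(Δ_1 - Δ_0) = 42
  2·M_1 + 8·M_2 + 2·M_3 = 6(Δ_2 - Δ_1) = -45
  2·M_2 + 8·M_3 + 2·M_4 = 6(Δ_3 - Δ_2) = 6
Clamped end conditions give two more equations: 2h_0·M_0 + h_0·M_1 = 6(Δ_0 - s'(0)) = -9 and h_3·M_3 + 2h_3·M_4 = 6(s'(8) - Δ_3) = -3.
Solving: M_0 = -765/112, M_1 = 513/56, M_2 = -141/16, M_3 = 201/56, M_4 = -285/112.

3.5893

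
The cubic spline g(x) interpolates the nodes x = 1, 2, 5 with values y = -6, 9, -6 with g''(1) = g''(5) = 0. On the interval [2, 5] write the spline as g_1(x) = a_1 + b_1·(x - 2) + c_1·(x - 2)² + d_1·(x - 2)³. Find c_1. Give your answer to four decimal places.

Write M_i for g''(x_i). With h_i = 1, 3 and divided differences Δ_i = 15, -5, the continuity of g' gives the tridiagonal system
  1·M_0 + 8·M_1 + 3·M_2 = 6(Δ_1 - Δ_0) = -120
Natural end conditions: M_0 = M_2 = 0.
Solving the tridiagonal system: M_0 = 0, M_1 = -15, M_2 = 0.
On [2, 5], with g_1(x) = a_1 + b_1·(x - 2) + c_1·(x - 2)² + d_1·(x - 2)³: c_1 = M_1/2 = -15/2, d_1 = (M_2 - M_1)/(6h_1) = 5/6, b_1 = Δ_1 - h_1(2M_1 + M_2)/6 = 10.

-7.5000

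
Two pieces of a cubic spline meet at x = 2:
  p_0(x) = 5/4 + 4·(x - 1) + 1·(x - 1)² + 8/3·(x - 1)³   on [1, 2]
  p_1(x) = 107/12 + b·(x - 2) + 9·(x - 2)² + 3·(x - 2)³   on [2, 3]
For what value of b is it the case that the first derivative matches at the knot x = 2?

14

p_0'(x) = 4 + 2·(x - 1) + 8·(x - 1)², so p_0'(2) = 14. On the right, p_1'(2) = b, so b = 14.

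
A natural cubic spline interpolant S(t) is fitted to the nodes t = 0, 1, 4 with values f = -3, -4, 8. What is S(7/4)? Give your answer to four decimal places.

-2.8457

Write M_i for S''(x_i). With h_i = 1, 3 and divided differences Δ_i = -1, 4, the continuity of S' gives the tridiagonal system
  1·M_0 + 8·M_1 + 3·M_2 = 6(Δ_1 - Δ_0) = 30
Natural end conditions: M_0 = M_2 = 0.
Solving the tridiagonal system: M_0 = 0, M_1 = 15/4, M_2 = 0.
On [1, 4], S(t) = -4 + 1/4·(t - 1) + 15/8·(t - 1)² - 5/24·(t - 1)³.
With (t - 1) = 3/4: S(7/4) = -1457/512.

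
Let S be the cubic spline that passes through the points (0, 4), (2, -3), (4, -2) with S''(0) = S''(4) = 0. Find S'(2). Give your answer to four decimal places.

Put M_i = S'' at the i-th knot. Here h = (2, 2) and Δ = (-7/2, 1/2), so the interior equations h_(i-1)·M_(i-1) + 2(h_(i-1)+h_i)·M_i + h_i·M_(i+1) = 6(Δ_i − Δ_(i-1)) read
  2·M_0 + 8·M_1 + 2·M_2 = 6(Δ_1 - Δ_0) = 24
Natural end conditions: M_0 = M_2 = 0.
Solving the tridiagonal system: M_0 = 0, M_1 = 3, M_2 = 0.
On [2, 4], S'(x) = b_1 + 2c_1·(x - 2) + 3d_1·(x - 2)² with b_1 = Δ_1 - h_1(2M_1 + M_2)/6 = -3/2, c_1 = M_1/2 = 3/2, d_1 = (M_2 - M_1)/(6h_1) = -1/4. So S'(2) = -3/2.

-1.5000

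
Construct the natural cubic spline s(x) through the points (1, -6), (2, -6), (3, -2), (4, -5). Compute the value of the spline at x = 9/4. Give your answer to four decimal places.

Put M_i = s'' at the i-th knot. Here h = (1, 1, 1) and Δ = (0, 4, -3), so the interior equations h_(i-1)·M_(i-1) + 2(h_(i-1)+h_i)·M_i + h_i·M_(i+1) = 6(Δ_i − Δ_(i-1)) read
  1·M_0 + 4·M_1 + 1·M_2 = 6(Δ_1 - Δ_0) = 24
  1·M_1 + 4·M_2 + 1·M_3 = 6(Δ_2 - Δ_1) = -42
Natural end conditions: M_0 = M_3 = 0.
Forward elimination and back-substitution give M_0 = 0, M_1 = 46/5, M_2 = -64/5, M_3 = 0.
On [2, 3], s(x) = -6 + 46/15·(x - 2) + 23/5·(x - 2)² - 11/3·(x - 2)³.
With (x - 2) = 1/4: s(9/4) = -1601/320.

-5.0031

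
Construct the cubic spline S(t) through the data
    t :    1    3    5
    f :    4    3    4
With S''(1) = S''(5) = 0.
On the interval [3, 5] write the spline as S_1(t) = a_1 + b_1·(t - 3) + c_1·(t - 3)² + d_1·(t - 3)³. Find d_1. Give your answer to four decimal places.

Write M_i for S''(x_i). With h_i = 2, 2 and divided differences Δ_i = -1/2, 1/2, the continuity of S' gives the tridiagonal system
  2·M_0 + 8·M_1 + 2·M_2 = 6(Δ_1 - Δ_0) = 6
Natural end conditions: M_0 = M_2 = 0.
Solving: M_0 = 0, M_1 = 3/4, M_2 = 0.
On [3, 5], with S_1(t) = a_1 + b_1·(t - 3) + c_1·(t - 3)² + d_1·(t - 3)³: c_1 = M_1/2 = 3/8, d_1 = (M_2 - M_1)/(6h_1) = -1/16, b_1 = Δ_1 - h_1(2M_1 + M_2)/6 = 0.

-0.0625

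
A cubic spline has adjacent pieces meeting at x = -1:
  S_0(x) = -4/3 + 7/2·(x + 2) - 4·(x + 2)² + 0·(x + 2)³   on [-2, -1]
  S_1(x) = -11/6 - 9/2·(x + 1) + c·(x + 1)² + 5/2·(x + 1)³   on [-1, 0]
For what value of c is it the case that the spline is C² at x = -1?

S_0''(x) = -8 + 0·(x + 2), so S_0''(-1) = -8. On the right, S_1''(-1) = 2c, so c = -4.

-4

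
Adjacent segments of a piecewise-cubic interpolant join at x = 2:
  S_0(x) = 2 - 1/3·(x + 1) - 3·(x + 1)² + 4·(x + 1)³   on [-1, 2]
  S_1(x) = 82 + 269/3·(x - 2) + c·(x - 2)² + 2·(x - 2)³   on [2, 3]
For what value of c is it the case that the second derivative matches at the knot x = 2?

S_0''(x) = -6 + 24·(x + 1), so S_0''(2) = 66. On the right, S_1''(2) = 2c, so c = 33.

33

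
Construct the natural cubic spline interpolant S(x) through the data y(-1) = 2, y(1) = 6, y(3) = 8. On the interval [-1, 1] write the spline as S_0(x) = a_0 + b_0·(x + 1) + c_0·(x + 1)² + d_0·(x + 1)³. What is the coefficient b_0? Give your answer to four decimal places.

With σ_i denoting the second derivative at x_i, h_i = 2, 2, and Δ_i = (y_(i+1) − y_i)/h_i = 2, 1:
  2·σ_0 + 8·σ_1 + 2·σ_2 = 6(Δ_1 - Δ_0) = -6
Natural end conditions: σ_0 = σ_2 = 0.
Hence σ_0 = 0, σ_1 = -3/4, σ_2 = 0.
On [-1, 1], with S_0(x) = a_0 + b_0·(x + 1) + c_0·(x + 1)² + d_0·(x + 1)³: c_0 = σ_0/2 = 0, d_0 = (σ_1 - σ_0)/(6h_0) = -1/16, b_0 = Δ_0 - h_0(2σ_0 + σ_1)/6 = 9/4.

2.2500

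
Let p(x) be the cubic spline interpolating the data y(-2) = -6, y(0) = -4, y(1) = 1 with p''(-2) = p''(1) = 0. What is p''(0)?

4

Let M_i = p''(x_i). Step sizes h_i = 2, 1; slopes of the chords Δ_i = (y_(i+1) - y_i)/h_i = 1, 5.
  2·M_0 + 6·M_1 + 1·M_2 = 6(Δ_1 - Δ_0) = 24
Natural end conditions: M_0 = M_2 = 0.
Solving: M_0 = 0, M_1 = 4, M_2 = 0.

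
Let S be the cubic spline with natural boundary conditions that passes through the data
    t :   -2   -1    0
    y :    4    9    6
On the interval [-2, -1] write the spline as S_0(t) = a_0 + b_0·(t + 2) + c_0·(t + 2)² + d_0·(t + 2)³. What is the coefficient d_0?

With m_i denoting the second derivative at x_i, h_i = 1, 1, and Δ_i = (y_(i+1) − y_i)/h_i = 5, -3:
  1·m_0 + 4·m_1 + 1·m_2 = 6(Δ_1 - Δ_0) = -48
Natural end conditions: m_0 = m_2 = 0.
Hence m_0 = 0, m_1 = -12, m_2 = 0.
On [-2, -1], with S_0(t) = a_0 + b_0·(t + 2) + c_0·(t + 2)² + d_0·(t + 2)³: c_0 = m_0/2 = 0, d_0 = (m_1 - m_0)/(6h_0) = -2, b_0 = Δ_0 - h_0(2m_0 + m_1)/6 = 7.

-2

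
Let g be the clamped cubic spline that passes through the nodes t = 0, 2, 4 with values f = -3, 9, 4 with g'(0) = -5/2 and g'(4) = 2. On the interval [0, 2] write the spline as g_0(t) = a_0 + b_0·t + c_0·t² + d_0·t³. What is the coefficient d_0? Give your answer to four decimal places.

Let σ_i = g''(x_i). Step sizes h_i = 2, 2; slopes of the chords Δ_i = (y_(i+1) - y_i)/h_i = 6, -5/2.
  2·σ_0 + 8·σ_1 + 2·σ_2 = 6(Δ_1 - Δ_0) = -51
Clamped end conditions give two more equations: 2h_0·σ_0 + h_0·σ_1 = 6(Δ_0 - g'(0)) = 51 and h_1·σ_1 + 2h_1·σ_2 = 6(g'(4) - Δ_1) = 27.
Forward elimination and back-substitution give σ_0 = 81/4, σ_1 = -15, σ_2 = 57/4.
On [0, 2], with g_0(t) = a_0 + b_0·t + c_0·t² + d_0·t³: c_0 = σ_0/2 = 81/8, d_0 = (σ_1 - σ_0)/(6h_0) = -47/16, b_0 = Δ_0 - h_0(2σ_0 + σ_1)/6 = -5/2.

-2.9375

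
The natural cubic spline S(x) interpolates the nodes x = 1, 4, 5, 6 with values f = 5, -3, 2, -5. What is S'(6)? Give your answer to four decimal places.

Let σ_i = S''(x_i). Step sizes h_i = 3, 1, 1; slopes of the chords Δ_i = (y_(i+1) - y_i)/h_i = -8/3, 5, -7.
  3·σ_0 + 8·σ_1 + 1·σ_2 = 6(Δ_1 - Δ_0) = 46
  1·σ_1 + 4·σ_2 + 1·σ_3 = 6(Δ_2 - Δ_1) = -72
Natural end conditions: σ_0 = σ_3 = 0.
Solving the tridiagonal system: σ_0 = 0, σ_1 = 256/31, σ_2 = -622/31, σ_3 = 0.
On [5, 6], S'(x) = b_2 + 2c_2·(x - 5) + 3d_2·(x - 5)² with b_2 = Δ_2 - h_2(2σ_2 + σ_3)/6 = -29/93, c_2 = σ_2/2 = -311/31, d_2 = (σ_3 - σ_2)/(6h_2) = 311/93. So S'(6) = -962/93.

-10.3441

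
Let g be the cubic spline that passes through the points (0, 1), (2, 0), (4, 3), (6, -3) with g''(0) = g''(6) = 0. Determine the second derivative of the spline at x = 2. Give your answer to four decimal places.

Put M_i = g'' at the i-th knot. Here h = (2, 2, 2) and Δ = (-1/2, 3/2, -3), so the interior equations h_(i-1)·M_(i-1) + 2(h_(i-1)+h_i)·M_i + h_i·M_(i+1) = 6(Δ_i − Δ_(i-1)) read
  2·M_0 + 8·M_1 + 2·M_2 = 6(Δ_1 - Δ_0) = 12
  2·M_1 + 8·M_2 + 2·M_3 = 6(Δ_2 - Δ_1) = -27
Natural end conditions: M_0 = M_3 = 0.
Forward elimination and back-substitution give M_0 = 0, M_1 = 5/2, M_2 = -4, M_3 = 0.

2.5000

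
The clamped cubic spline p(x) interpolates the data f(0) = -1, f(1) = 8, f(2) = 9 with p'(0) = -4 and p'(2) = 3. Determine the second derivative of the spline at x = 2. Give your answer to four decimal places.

21.5000

Write M_i for p''(x_i). With h_i = 1, 1 and divided differences Δ_i = 9, 1, the continuity of p' gives the tridiagonal system
  1·M_0 + 4·M_1 + 1·M_2 = 6(Δ_1 - Δ_0) = -48
Clamped end conditions give two more equations: 2h_0·M_0 + h_0·M_1 = 6(Δ_0 - p'(0)) = 78 and h_1·M_1 + 2h_1·M_2 = 6(p'(2) - Δ_1) = 12.
Forward elimination and back-substitution give M_0 = 109/2, M_1 = -31, M_2 = 43/2.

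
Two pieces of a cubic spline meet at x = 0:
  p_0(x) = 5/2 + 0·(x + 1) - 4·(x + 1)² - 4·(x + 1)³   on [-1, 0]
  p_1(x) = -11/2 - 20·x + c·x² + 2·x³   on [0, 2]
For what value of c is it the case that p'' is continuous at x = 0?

p_0''(x) = -8 - 24·(x + 1), so p_0''(0) = -32. On the right, p_1''(0) = 2c, so c = -16.

-16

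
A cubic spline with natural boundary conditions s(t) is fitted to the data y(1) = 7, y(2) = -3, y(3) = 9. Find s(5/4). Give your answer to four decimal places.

Put m_i = s'' at the i-th knot. Here h = (1, 1) and Δ = (-10, 12), so the interior equations h_(i-1)·m_(i-1) + 2(h_(i-1)+h_i)·m_i + h_i·m_(i+1) = 6(Δ_i − Δ_(i-1)) read
  1·m_0 + 4·m_1 + 1·m_2 = 6(Δ_1 - Δ_0) = 132
Natural end conditions: m_0 = m_2 = 0.
Forward elimination and back-substitution give m_0 = 0, m_1 = 33, m_2 = 0.
On [1, 2], s(t) = 7 - 31/2·(t - 1) + 0·(t - 1)² + 11/2·(t - 1)³.
With (t - 1) = 1/4: s(5/4) = 411/128.

3.2109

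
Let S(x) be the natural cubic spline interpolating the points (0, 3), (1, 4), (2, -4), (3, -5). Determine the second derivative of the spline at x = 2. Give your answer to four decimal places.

14.8000

Let M_i = S''(x_i). Step sizes h_i = 1, 1, 1; slopes of the chords Δ_i = (y_(i+1) - y_i)/h_i = 1, -8, -1.
  1·M_0 + 4·M_1 + 1·M_2 = 6(Δ_1 - Δ_0) = -54
  1·M_1 + 4·M_2 + 1·M_3 = 6(Δ_2 - Δ_1) = 42
Natural end conditions: M_0 = M_3 = 0.
Forward elimination and back-substitution give M_0 = 0, M_1 = -86/5, M_2 = 74/5, M_3 = 0.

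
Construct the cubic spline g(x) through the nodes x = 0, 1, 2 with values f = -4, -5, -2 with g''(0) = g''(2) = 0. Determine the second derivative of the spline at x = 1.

6

Let M_i = g''(x_i). Step sizes h_i = 1, 1; slopes of the chords Δ_i = (y_(i+1) - y_i)/h_i = -1, 3.
  1·M_0 + 4·M_1 + 1·M_2 = 6(Δ_1 - Δ_0) = 24
Natural end conditions: M_0 = M_2 = 0.
Hence M_0 = 0, M_1 = 6, M_2 = 0.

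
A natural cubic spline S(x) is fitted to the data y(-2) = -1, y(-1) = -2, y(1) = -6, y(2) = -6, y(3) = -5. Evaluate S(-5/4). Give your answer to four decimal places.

With σ_i denoting the second derivative at x_i, h_i = 1, 2, 1, 1, and Δ_i = (y_(i+1) − y_i)/h_i = -1, -2, 0, 1:
  1·σ_0 + 6·σ_1 + 2·σ_2 = 6(Δ_1 - Δ_0) = -6
  2·σ_1 + 6·σ_2 + 1·σ_3 = 6(Δ_2 - Δ_1) = 12
  1·σ_2 + 4·σ_3 + 1·σ_4 = 6(Δ_3 - Δ_2) = 6
Natural end conditions: σ_0 = σ_4 = 0.
Hence σ_0 = 0, σ_1 = -111/61, σ_2 = 150/61, σ_3 = 54/61, σ_4 = 0.
On [-2, -1], S(x) = -1 - 85/122·(x + 2) + 0·(x + 2)² - 37/122·(x + 2)³.
With (x + 2) = 3/4: S(-5/4) = -12887/7808.

-1.6505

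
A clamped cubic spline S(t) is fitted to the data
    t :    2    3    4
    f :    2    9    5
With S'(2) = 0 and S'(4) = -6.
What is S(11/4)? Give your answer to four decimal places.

Write m_i for S''(x_i). With h_i = 1, 1 and divided differences Δ_i = 7, -4, the continuity of S' gives the tridiagonal system
  1·m_0 + 4·m_1 + 1·m_2 = 6(Δ_1 - Δ_0) = -66
Clamped end conditions give two more equations: 2h_0·m_0 + h_0·m_1 = 6(Δ_0 - S'(2)) = 42 and h_1·m_1 + 2h_1·m_2 = 6(S'(4) - Δ_1) = -12.
Forward elimination and back-substitution give m_0 = 69/2, m_1 = -27, m_2 = 15/2.
On [2, 3], S(t) = 2 + 0·(t - 2) + 69/4·(t - 2)² - 41/4·(t - 2)³.
With (t - 2) = 3/4: S(11/4) = 1889/256.

7.3789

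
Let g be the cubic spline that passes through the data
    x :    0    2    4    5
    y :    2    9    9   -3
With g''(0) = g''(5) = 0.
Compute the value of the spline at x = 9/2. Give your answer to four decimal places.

3.7585

Let M_i = g''(x_i). Step sizes h_i = 2, 2, 1; slopes of the chords Δ_i = (y_(i+1) - y_i)/h_i = 7/2, 0, -12.
  2·M_0 + 8·M_1 + 2·M_2 = 6(Δ_1 - Δ_0) = -21
  2·M_1 + 6·M_2 + 1·M_3 = 6(Δ_2 - Δ_1) = -72
Natural end conditions: M_0 = M_3 = 0.
Forward elimination and back-substitution give M_0 = 0, M_1 = 9/22, M_2 = -267/22, M_3 = 0.
On [4, 5], g(x) = 9 - 175/22·(x - 4) - 267/44·(x - 4)² + 89/44·(x - 4)³.
With (x - 4) = 1/2: g(9/2) = 1323/352.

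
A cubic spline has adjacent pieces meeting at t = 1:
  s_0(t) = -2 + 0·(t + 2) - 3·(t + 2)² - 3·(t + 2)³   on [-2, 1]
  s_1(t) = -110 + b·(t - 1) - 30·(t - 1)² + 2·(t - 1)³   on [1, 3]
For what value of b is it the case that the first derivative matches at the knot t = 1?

s_0'(t) = 0 - 6·(t + 2) - 9·(t + 2)², so s_0'(1) = -99. On the right, s_1'(1) = b, so b = -99.

-99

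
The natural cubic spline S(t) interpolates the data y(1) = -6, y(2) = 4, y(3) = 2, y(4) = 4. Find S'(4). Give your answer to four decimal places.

3.8667

Let m_i = S''(x_i). Step sizes h_i = 1, 1, 1; slopes of the chords Δ_i = (y_(i+1) - y_i)/h_i = 10, -2, 2.
  1·m_0 + 4·m_1 + 1·m_2 = 6(Δ_1 - Δ_0) = -72
  1·m_1 + 4·m_2 + 1·m_3 = 6(Δ_2 - Δ_1) = 24
Natural end conditions: m_0 = m_3 = 0.
Hence m_0 = 0, m_1 = -104/5, m_2 = 56/5, m_3 = 0.
On [3, 4], S'(t) = b_2 + 2c_2·(t - 3) + 3d_2·(t - 3)² with b_2 = Δ_2 - h_2(2m_2 + m_3)/6 = -26/15, c_2 = m_2/2 = 28/5, d_2 = (m_3 - m_2)/(6h_2) = -28/15. So S'(4) = 58/15.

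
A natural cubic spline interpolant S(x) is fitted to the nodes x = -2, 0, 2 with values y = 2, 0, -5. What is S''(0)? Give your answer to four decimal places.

Let M_i = S''(x_i). Step sizes h_i = 2, 2; slopes of the chords Δ_i = (y_(i+1) - y_i)/h_i = -1, -5/2.
  2·M_0 + 8·M_1 + 2·M_2 = 6(Δ_1 - Δ_0) = -9
Natural end conditions: M_0 = M_2 = 0.
Hence M_0 = 0, M_1 = -9/8, M_2 = 0.

-1.1250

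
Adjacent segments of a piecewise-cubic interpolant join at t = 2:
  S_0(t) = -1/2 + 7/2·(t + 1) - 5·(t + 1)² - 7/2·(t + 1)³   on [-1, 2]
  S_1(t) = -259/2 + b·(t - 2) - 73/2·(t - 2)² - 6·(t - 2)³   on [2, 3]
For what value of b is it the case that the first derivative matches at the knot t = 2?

S_0'(t) = 7/2 - 10·(t + 1) - 21/2·(t + 1)², so S_0'(2) = -121. On the right, S_1'(2) = b, so b = -121.

-121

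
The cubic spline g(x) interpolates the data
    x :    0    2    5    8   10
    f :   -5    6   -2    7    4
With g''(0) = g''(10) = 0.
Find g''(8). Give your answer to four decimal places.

Let m_i = g''(x_i). Step sizes h_i = 2, 3, 3, 2; slopes of the chords Δ_i = (y_(i+1) - y_i)/h_i = 11/2, -8/3, 3, -3/2.
  2·m_0 + 10·m_1 + 3·m_2 = 6(Δ_1 - Δ_0) = -49
  3·m_1 + 12·m_2 + 3·m_3 = 6(Δ_2 - Δ_1) = 34
  3·m_2 + 10·m_3 + 2·m_4 = 6(Δ_3 - Δ_2) = -27
Natural end conditions: m_0 = m_4 = 0.
Solving the tridiagonal system: m_0 = 0, m_1 = -1117/170, m_2 = 284/51, m_3 = -743/170, m_4 = 0.

-4.3706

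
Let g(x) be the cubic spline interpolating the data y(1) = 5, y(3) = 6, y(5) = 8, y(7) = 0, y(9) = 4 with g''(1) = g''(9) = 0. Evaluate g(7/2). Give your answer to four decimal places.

6.9947

Write σ_i for g''(x_i). With h_i = 2, 2, 2, 2 and divided differences Δ_i = 1/2, 1, -4, 2, the continuity of g' gives the tridiagonal system
  2·σ_0 + 8·σ_1 + 2·σ_2 = 6(Δ_1 - Δ_0) = 3
  2·σ_1 + 8·σ_2 + 2·σ_3 = 6(Δ_2 - Δ_1) = -30
  2·σ_2 + 8·σ_3 + 2·σ_4 = 6(Δ_3 - Δ_2) = 36
Natural end conditions: σ_0 = σ_4 = 0.
Forward elimination and back-substitution give σ_0 = 0, σ_1 = 201/112, σ_2 = -159/28, σ_3 = 663/112, σ_4 = 0.
On [3, 5], g(x) = 6 + 95/56·(x - 3) + 201/224·(x - 3)² - 279/448·(x - 3)³.
With (x - 3) = 1/2: g(7/2) = 25069/3584.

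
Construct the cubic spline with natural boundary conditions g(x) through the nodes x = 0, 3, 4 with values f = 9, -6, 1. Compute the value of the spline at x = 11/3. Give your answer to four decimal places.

-1.7778

With M_i denoting the second derivative at x_i, h_i = 3, 1, and Δ_i = (y_(i+1) − y_i)/h_i = -5, 7:
  3·M_0 + 8·M_1 + 1·M_2 = 6(Δ_1 - Δ_0) = 72
Natural end conditions: M_0 = M_2 = 0.
Forward elimination and back-substitution give M_0 = 0, M_1 = 9, M_2 = 0.
On [3, 4], g(x) = -6 + 4·(x - 3) + 9/2·(x - 3)² - 3/2·(x - 3)³.
With (x - 3) = 2/3: g(11/3) = -16/9.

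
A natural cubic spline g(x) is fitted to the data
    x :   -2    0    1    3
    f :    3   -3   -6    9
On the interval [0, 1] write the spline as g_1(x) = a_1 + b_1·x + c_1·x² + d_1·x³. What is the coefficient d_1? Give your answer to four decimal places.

2.1000

Put M_i = g'' at the i-th knot. Here h = (2, 1, 2) and Δ = (-3, -3, 15/2), so the interior equations h_(i-1)·M_(i-1) + 2(h_(i-1)+h_i)·M_i + h_i·M_(i+1) = 6(Δ_i − Δ_(i-1)) read
  2·M_0 + 6·M_1 + 1·M_2 = 6(Δ_1 - Δ_0) = 0
  1·M_1 + 6·M_2 + 2·M_3 = 6(Δ_2 - Δ_1) = 63
Natural end conditions: M_0 = M_3 = 0.
Forward elimination and back-substitution give M_0 = 0, M_1 = -9/5, M_2 = 54/5, M_3 = 0.
On [0, 1], with g_1(x) = a_1 + b_1·x + c_1·x² + d_1·x³: c_1 = M_1/2 = -9/10, d_1 = (M_2 - M_1)/(6h_1) = 21/10, b_1 = Δ_1 - h_1(2M_1 + M_2)/6 = -21/5.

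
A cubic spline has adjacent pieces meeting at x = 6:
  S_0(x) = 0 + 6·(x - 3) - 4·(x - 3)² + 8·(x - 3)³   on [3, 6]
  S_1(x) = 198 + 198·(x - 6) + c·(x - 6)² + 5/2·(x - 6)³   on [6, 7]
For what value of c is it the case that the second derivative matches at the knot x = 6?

68

S_0''(x) = -8 + 48·(x - 3), so S_0''(6) = 136. On the right, S_1''(6) = 2c, so c = 68.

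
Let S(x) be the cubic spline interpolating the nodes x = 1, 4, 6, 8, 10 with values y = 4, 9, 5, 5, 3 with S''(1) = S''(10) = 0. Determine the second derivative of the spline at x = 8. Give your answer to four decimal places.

Write m_i for S''(x_i). With h_i = 3, 2, 2, 2 and divided differences Δ_i = 5/3, -2, 0, -1, the continuity of S' gives the tridiagonal system
  3·m_0 + 10·m_1 + 2·m_2 = 6(Δ_1 - Δ_0) = -22
  2·m_1 + 8·m_2 + 2·m_3 = 6(Δ_2 - Δ_1) = 12
  2·m_2 + 8·m_3 + 2·m_4 = 6(Δ_3 - Δ_2) = -6
Natural end conditions: m_0 = m_4 = 0.
Forward elimination and back-substitution give m_0 = 0, m_1 = -192/71, m_2 = 179/71, m_3 = -98/71, m_4 = 0.

-1.3803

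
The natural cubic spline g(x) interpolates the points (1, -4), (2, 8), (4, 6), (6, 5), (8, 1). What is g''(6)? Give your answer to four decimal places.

Write m_i for g''(x_i). With h_i = 1, 2, 2, 2 and divided differences Δ_i = 12, -1, -1/2, -2, the continuity of g' gives the tridiagonal system
  1·m_0 + 6·m_1 + 2·m_2 = 6(Δ_1 - Δ_0) = -78
  2·m_1 + 8·m_2 + 2·m_3 = 6(Δ_2 - Δ_1) = 3
  2·m_2 + 8·m_3 + 2·m_4 = 6(Δ_3 - Δ_2) = -9
Natural end conditions: m_0 = m_4 = 0.
Forward elimination and back-substitution give m_0 = 0, m_1 = -1191/82, m_2 = 375/82, m_3 = -93/41, m_4 = 0.

-2.2683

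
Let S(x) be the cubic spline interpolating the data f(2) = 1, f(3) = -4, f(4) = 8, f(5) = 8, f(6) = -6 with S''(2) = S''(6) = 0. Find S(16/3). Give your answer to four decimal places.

4.2923

Write M_i for S''(x_i). With h_i = 1, 1, 1, 1 and divided differences Δ_i = -5, 12, 0, -14, the continuity of S' gives the tridiagonal system
  1·M_0 + 4·M_1 + 1·M_2 = 6(Δ_1 - Δ_0) = 102
  1·M_1 + 4·M_2 + 1·M_3 = 6(Δ_2 - Δ_1) = -72
  1·M_2 + 4·M_3 + 1·M_4 = 6(Δ_3 - Δ_2) = -84
Natural end conditions: M_0 = M_4 = 0.
Hence M_0 = 0, M_1 = 867/28, M_2 = -153/7, M_3 = -435/28, M_4 = 0.
On [5, 6], S(x) = 8 - 247/28·(x - 5) - 435/56·(x - 5)² + 145/56·(x - 5)³.
With (x - 5) = 1/3: S(16/3) = 3245/756.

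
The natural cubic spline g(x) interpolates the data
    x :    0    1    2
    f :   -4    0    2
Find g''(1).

Put m_i = g'' at the i-th knot. Here h = (1, 1) and Δ = (4, 2), so the interior equations h_(i-1)·m_(i-1) + 2(h_(i-1)+h_i)·m_i + h_i·m_(i+1) = 6(Δ_i − Δ_(i-1)) read
  1·m_0 + 4·m_1 + 1·m_2 = 6(Δ_1 - Δ_0) = -12
Natural end conditions: m_0 = m_2 = 0.
Forward elimination and back-substitution give m_0 = 0, m_1 = -3, m_2 = 0.

-3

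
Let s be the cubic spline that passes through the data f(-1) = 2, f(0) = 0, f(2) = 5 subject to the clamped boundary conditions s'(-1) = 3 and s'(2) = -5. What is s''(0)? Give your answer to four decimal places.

14.3333

Put M_i = s'' at the i-th knot. Here h = (1, 2) and Δ = (-2, 5/2), so the interior equations h_(i-1)·M_(i-1) + 2(h_(i-1)+h_i)·M_i + h_i·M_(i+1) = 6(Δ_i − Δ_(i-1)) read
  1·M_0 + 6·M_1 + 2·M_2 = 6(Δ_1 - Δ_0) = 27
Clamped end conditions give two more equations: 2h_0·M_0 + h_0·M_1 = 6(Δ_0 - s'(-1)) = -30 and h_1·M_1 + 2h_1·M_2 = 6(s'(2) - Δ_1) = -45.
Solving the tridiagonal system: M_0 = -133/6, M_1 = 43/3, M_2 = -221/12.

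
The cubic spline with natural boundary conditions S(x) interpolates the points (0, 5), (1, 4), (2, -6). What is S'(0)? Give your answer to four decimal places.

1.2500

Put M_i = S'' at the i-th knot. Here h = (1, 1) and Δ = (-1, -10), so the interior equations h_(i-1)·M_(i-1) + 2(h_(i-1)+h_i)·M_i + h_i·M_(i+1) = 6(Δ_i − Δ_(i-1)) read
  1·M_0 + 4·M_1 + 1·M_2 = 6(Δ_1 - Δ_0) = -54
Natural end conditions: M_0 = M_2 = 0.
Forward elimination and back-substitution give M_0 = 0, M_1 = -27/2, M_2 = 0.
On [0, 1], S'(x) = b_0 + 2c_0·x + 3d_0·x² with b_0 = Δ_0 - h_0(2M_0 + M_1)/6 = 5/4, c_0 = M_0/2 = 0, d_0 = (M_1 - M_0)/(6h_0) = -9/4. So S'(0) = 5/4.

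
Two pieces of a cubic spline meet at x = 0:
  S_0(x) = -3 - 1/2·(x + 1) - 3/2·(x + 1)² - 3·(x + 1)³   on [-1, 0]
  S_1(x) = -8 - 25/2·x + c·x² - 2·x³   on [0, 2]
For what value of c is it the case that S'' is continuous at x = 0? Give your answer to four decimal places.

-10.5000

S_0''(x) = -3 - 18·(x + 1), so S_0''(0) = -21. On the right, S_1''(0) = 2c, so c = -21/2.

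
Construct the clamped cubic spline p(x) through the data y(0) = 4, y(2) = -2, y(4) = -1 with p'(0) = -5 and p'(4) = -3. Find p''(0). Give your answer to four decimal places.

0.8750

With m_i denoting the second derivative at x_i, h_i = 2, 2, and Δ_i = (y_(i+1) − y_i)/h_i = -3, 1/2:
  2·m_0 + 8·m_1 + 2·m_2 = 6(Δ_1 - Δ_0) = 21
Clamped end conditions give two more equations: 2h_0·m_0 + h_0·m_1 = 6(Δ_0 - p'(0)) = 12 and h_1·m_1 + 2h_1·m_2 = 6(p'(4) - Δ_1) = -21.
Forward elimination and back-substitution give m_0 = 7/8, m_1 = 17/4, m_2 = -59/8.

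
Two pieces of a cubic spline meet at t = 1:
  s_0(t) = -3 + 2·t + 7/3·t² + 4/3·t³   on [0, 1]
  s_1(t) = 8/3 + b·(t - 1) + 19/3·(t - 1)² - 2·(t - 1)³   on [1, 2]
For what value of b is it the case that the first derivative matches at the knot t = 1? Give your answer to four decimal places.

10.6667

s_0'(t) = 2 + 14/3·t + 4·t², so s_0'(1) = 32/3. On the right, s_1'(1) = b, so b = 32/3.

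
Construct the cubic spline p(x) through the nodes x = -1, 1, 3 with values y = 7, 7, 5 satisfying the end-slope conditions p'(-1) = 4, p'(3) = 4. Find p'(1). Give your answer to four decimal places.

-2.7500

With m_i denoting the second derivative at x_i, h_i = 2, 2, and Δ_i = (y_(i+1) − y_i)/h_i = 0, -1:
  2·m_0 + 8·m_1 + 2·m_2 = 6(Δ_1 - Δ_0) = -6
Clamped end conditions give two more equations: 2h_0·m_0 + h_0·m_1 = 6(Δ_0 - p'(-1)) = -24 and h_1·m_1 + 2h_1·m_2 = 6(p'(3) - Δ_1) = 30.
Hence m_0 = -21/4, m_1 = -3/2, m_2 = 33/4.
On [1, 3], p'(x) = b_1 + 2c_1·(x - 1) + 3d_1·(x - 1)² with b_1 = Δ_1 - h_1(2m_1 + m_2)/6 = -11/4, c_1 = m_1/2 = -3/4, d_1 = (m_2 - m_1)/(6h_1) = 13/16. So p'(1) = -11/4.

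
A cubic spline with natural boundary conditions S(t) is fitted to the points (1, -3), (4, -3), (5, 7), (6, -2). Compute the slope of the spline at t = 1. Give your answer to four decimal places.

Write σ_i for S''(x_i). With h_i = 3, 1, 1 and divided differences Δ_i = 0, 10, -9, the continuity of S' gives the tridiagonal system
  3·σ_0 + 8·σ_1 + 1·σ_2 = 6(Δ_1 - Δ_0) = 60
  1·σ_1 + 4·σ_2 + 1·σ_3 = 6(Δ_2 - Δ_1) = -114
Natural end conditions: σ_0 = σ_3 = 0.
Solving: σ_0 = 0, σ_1 = 354/31, σ_2 = -972/31, σ_3 = 0.
On [1, 4], S'(t) = b_0 + 2c_0·(t - 1) + 3d_0·(t - 1)² with b_0 = Δ_0 - h_0(2σ_0 + σ_1)/6 = -177/31, c_0 = σ_0/2 = 0, d_0 = (σ_1 - σ_0)/(6h_0) = 59/93. So S'(1) = -177/31.

-5.7097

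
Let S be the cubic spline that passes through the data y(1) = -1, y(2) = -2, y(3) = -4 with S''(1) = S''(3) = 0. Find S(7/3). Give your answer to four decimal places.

-2.5741

Write M_i for S''(x_i). With h_i = 1, 1 and divided differences Δ_i = -1, -2, the continuity of S' gives the tridiagonal system
  1·M_0 + 4·M_1 + 1·M_2 = 6(Δ_1 - Δ_0) = -6
Natural end conditions: M_0 = M_2 = 0.
Hence M_0 = 0, M_1 = -3/2, M_2 = 0.
On [2, 3], S(x) = -2 - 3/2·(x - 2) - 3/4·(x - 2)² + 1/4·(x - 2)³.
With (x - 2) = 1/3: S(7/3) = -139/54.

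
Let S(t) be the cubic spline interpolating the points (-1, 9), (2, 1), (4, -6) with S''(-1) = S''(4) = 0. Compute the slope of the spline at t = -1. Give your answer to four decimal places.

With m_i denoting the second derivative at x_i, h_i = 3, 2, and Δ_i = (y_(i+1) − y_i)/h_i = -8/3, -7/2:
  3·m_0 + 10·m_1 + 2·m_2 = 6(Δ_1 - Δ_0) = -5
Natural end conditions: m_0 = m_2 = 0.
Hence m_0 = 0, m_1 = -1/2, m_2 = 0.
On [-1, 2], S'(t) = b_0 + 2c_0·(t + 1) + 3d_0·(t + 1)² with b_0 = Δ_0 - h_0(2m_0 + m_1)/6 = -29/12, c_0 = m_0/2 = 0, d_0 = (m_1 - m_0)/(6h_0) = -1/36. So S'(-1) = -29/12.

-2.4167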